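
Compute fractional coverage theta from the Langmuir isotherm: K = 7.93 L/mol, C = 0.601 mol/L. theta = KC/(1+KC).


Langmuir isotherm: theta = K*C / (1 + K*C)
K*C = 7.93 * 0.601 = 4.76593
theta = 4.76593 / (1 + 4.76593) = 4.76593 / 5.76593
theta = 0.8266

0.8266


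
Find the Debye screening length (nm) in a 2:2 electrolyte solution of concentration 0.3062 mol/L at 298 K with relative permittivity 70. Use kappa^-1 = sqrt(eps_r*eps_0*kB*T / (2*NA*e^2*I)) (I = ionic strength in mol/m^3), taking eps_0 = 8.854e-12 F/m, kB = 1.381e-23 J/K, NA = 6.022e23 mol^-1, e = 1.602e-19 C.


Ionic strength I = 0.3062 * 2^2 * 1000 = 1224.8 mol/m^3
kappa^-1 = sqrt(70 * 8.854e-12 * 1.381e-23 * 298 / (2 * 6.022e23 * (1.602e-19)^2 * 1224.8))
kappa^-1 = 0.26 nm

0.26


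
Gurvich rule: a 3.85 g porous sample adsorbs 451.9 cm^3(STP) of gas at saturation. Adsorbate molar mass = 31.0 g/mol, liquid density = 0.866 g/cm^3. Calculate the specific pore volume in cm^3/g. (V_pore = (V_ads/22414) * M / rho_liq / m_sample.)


Moles adsorbed n = V_ads / 22414 = 451.9 / 22414 = 2.016151e-02 mol
Liquid volume V_liq = n * M / rho_liq = 2.016151e-02 * 31.0 / 0.866 = 0.72172 cm^3
Specific pore volume V_pore = V_liq / m_sample = 0.72172 / 3.85
V_pore = 0.1875 cm^3/g

0.1875


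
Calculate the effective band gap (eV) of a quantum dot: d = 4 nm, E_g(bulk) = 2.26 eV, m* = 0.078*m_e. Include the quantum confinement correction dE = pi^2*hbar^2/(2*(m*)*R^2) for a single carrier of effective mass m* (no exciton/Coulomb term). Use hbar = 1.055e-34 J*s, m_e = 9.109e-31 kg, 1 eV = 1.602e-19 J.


Radius R = 4/2 nm = 2e-09 m
Confinement energy dE = pi^2 * hbar^2 / (2 * m_eff * m_e * R^2)
dE = pi^2 * (1.055e-34)^2 / (2 * 0.078 * 9.109e-31 * (2e-09)^2) J, divided by 1.602e-19 J/eV
dE = 1.2064 eV
Total band gap = E_g(bulk) + dE = 2.26 + 1.2064 = 3.4664 eV

3.4664


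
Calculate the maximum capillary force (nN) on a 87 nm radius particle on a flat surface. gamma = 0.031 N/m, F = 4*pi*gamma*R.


Convert radius: R = 87 nm = 8.7e-08 m
F = 4 * pi * gamma * R
F = 4 * pi * 0.031 * 8.7e-08
F = 3.38915e-08 N = 33.8915 nN

33.8915


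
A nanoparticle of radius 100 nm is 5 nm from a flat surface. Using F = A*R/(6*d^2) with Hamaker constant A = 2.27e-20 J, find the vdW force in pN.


Convert to SI: R = 100 nm = 1e-07 m, d = 5 nm = 5e-09 m
F = A * R / (6 * d^2)
F = 2.27e-20 * 1e-07 / (6 * (5e-09)^2)
F = 1.51333e-11 N = 15.133 pN

15.133


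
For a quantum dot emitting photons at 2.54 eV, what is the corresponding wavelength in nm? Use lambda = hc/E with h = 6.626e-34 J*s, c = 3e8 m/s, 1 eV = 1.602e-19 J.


Convert energy: E = 2.54 eV = 2.54 * 1.602e-19 = 4.06908e-19 J
lambda = h*c / E = 6.626e-34 * 3e8 / 4.06908e-19
lambda = 4.88513e-07 m = 488.5 nm

488.5


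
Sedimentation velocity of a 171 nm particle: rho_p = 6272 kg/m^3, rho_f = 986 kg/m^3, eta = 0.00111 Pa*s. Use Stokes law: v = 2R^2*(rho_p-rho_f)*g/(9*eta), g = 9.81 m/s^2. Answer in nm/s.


Radius R = 171/2 nm = 8.55e-08 m
Density difference = 6272 - 986 = 5286 kg/m^3
v = 2 * R^2 * (rho_p - rho_f) * g / (9 * eta)
v = 2 * (8.55e-08)^2 * 5286 * 9.81 / (9 * 0.00111)
v = 7.58915e-08 m/s = 75.8915 nm/s

75.8915


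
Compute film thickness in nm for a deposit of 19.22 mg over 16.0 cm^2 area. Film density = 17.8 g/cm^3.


Convert: m = 19.22 mg = 1.9220e-05 kg, A = 16.0 cm^2 = 1.6000e-03 m^2, rho = 17.8 g/cm^3 = 17800 kg/m^3
t = m / (A * rho)
t = 1.9220e-05 / (1.6000e-03 * 17800)
t = 6.7486e-07 m = 674.9 nm

674.9


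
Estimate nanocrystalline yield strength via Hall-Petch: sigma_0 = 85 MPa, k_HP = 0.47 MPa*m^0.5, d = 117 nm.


d = 117 nm = 1.17e-07 m
sqrt(d) = 0.0003420526
Hall-Petch contribution = k / sqrt(d) = 0.47 / 0.0003420526 = 1374.1 MPa
sigma = sigma_0 + k/sqrt(d) = 85 + 1374.1 = 1459.1 MPa

1459.1


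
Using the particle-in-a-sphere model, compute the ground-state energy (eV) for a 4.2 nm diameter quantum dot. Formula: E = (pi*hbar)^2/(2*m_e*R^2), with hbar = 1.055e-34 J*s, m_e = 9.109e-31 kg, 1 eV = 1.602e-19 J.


Radius R = 4.2/2 = 2.1 nm = 2.1e-09 m
E = (pi * 1.055e-34)^2 / (2 * 9.109e-31 * (2.1e-09)^2)
E(J) = 1.3673e-20
E = E(J) / 1.602e-19 = 0.0853 eV

0.0853


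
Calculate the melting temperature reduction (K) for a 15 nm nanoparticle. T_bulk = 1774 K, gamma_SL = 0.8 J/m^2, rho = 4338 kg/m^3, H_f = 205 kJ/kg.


Radius R = 15/2 = 7.5 nm = 7.5e-09 m
Convert H_f = 205 kJ/kg = 205000 J/kg
dT = 2 * gamma_SL * T_bulk / (rho * H_f * R)
dT = 2 * 0.8 * 1774 / (4338 * 205000 * 7.5e-09)
dT = 425.6 K

425.6


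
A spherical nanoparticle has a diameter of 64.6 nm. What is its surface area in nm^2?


Radius r = 64.6/2 = 32.3 nm
Surface area SA = 4 * pi * r^2
SA = 4 * pi * (32.3)^2
SA = 13110.37 nm^2

13110.37


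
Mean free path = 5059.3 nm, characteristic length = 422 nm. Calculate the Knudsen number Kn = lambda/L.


Knudsen number Kn = lambda / L
Kn = 5059.3 / 422
Kn = 11.9889

11.9889


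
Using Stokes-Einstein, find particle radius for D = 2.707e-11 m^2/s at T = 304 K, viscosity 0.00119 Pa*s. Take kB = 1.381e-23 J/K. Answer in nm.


Stokes-Einstein: R = kB*T / (6*pi*eta*D)
R = 1.381e-23 * 304 / (6 * pi * 0.00119 * 2.707e-11)
R = 6.91402e-09 m = 6.91 nm

6.91


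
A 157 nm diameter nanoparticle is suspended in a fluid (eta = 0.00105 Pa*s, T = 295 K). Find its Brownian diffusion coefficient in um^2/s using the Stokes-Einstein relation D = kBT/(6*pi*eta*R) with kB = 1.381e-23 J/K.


Radius R = 157/2 = 78.5 nm = 7.85e-08 m
D = kB*T / (6*pi*eta*R)
D = 1.381e-23 * 295 / (6 * pi * 0.00105 * 7.85e-08)
D = 2.62214e-12 m^2/s = 2.622 um^2/s

2.622


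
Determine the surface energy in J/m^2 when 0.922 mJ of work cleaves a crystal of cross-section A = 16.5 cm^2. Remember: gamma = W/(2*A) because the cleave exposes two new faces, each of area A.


Convert: A = 16.5 cm^2 = 0.00165 m^2, W = 0.922 mJ = 0.000922 J
Cleaving exposes two faces of area A, so total new surface = 2*A and gamma = W / (2*A)
gamma = 0.000922 / (2 * 0.00165)
gamma = 0.279 J/m^2

0.279


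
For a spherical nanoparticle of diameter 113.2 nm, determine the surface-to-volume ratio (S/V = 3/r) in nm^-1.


Radius r = 113.2/2 = 56.6 nm
S/V = 3 / r = 3 / 56.6
S/V = 0.053 nm^-1

0.053


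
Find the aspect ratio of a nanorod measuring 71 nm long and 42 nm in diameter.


Aspect ratio AR = length / diameter
AR = 71 / 42
AR = 1.69

1.69


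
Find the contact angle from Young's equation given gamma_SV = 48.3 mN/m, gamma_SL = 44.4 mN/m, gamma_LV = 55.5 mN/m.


cos(theta) = (gamma_SV - gamma_SL) / gamma_LV
cos(theta) = (48.3 - 44.4) / 55.5
cos(theta) = 0.07027
theta = arccos(0.07027) = 85.97 degrees

85.97


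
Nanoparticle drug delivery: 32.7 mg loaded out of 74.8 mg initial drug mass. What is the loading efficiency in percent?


Drug loading efficiency = (drug loaded / drug initial) * 100
DLE = 32.7 / 74.8 * 100
DLE = 0.4372 * 100
DLE = 43.72%

43.72


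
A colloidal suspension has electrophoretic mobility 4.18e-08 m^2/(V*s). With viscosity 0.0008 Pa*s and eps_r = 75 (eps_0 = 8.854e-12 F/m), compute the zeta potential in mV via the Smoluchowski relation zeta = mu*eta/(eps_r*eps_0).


Smoluchowski equation: zeta = mu * eta / (eps_r * eps_0)
zeta = 4.18e-08 * 0.0008 / (75 * 8.854e-12)
zeta = 0.050358 V = 50.36 mV

50.36


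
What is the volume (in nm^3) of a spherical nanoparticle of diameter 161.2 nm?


Radius r = 161.2/2 = 80.6 nm
Volume V = (4/3) * pi * r^3
V = (4/3) * pi * (80.6)^3
V = 2193278.26 nm^3

2193278.26


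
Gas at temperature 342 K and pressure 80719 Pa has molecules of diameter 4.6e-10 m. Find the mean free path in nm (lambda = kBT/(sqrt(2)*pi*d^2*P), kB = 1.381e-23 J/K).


Mean free path: lambda = kB*T / (sqrt(2) * pi * d^2 * P)
lambda = 1.381e-23 * 342 / (sqrt(2) * pi * (4.6e-10)^2 * 80719)
lambda = 6.22391e-08 m
lambda = 62.24 nm

62.24


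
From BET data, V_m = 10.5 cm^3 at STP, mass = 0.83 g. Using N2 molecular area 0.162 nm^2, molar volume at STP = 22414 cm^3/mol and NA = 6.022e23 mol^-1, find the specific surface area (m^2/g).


Number of moles in monolayer = V_m / 22414 = 10.5 / 22414 = 0.00046846
Number of molecules = moles * NA = 0.00046846 * 6.022e23
SA = molecules * sigma / mass
SA = (10.5 / 22414) * 6.022e23 * 0.162e-18 / 0.83
SA = 55.1 m^2/g

55.1


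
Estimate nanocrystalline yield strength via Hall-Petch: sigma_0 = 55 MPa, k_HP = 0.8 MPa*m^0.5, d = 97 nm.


d = 97 nm = 9.7e-08 m
sqrt(d) = 0.0003114482
Hall-Petch contribution = k / sqrt(d) = 0.8 / 0.0003114482 = 2568.6 MPa
sigma = sigma_0 + k/sqrt(d) = 55 + 2568.6 = 2623.6 MPa

2623.6


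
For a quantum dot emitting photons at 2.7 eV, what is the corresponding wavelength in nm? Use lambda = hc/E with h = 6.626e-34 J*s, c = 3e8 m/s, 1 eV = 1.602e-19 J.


Convert energy: E = 2.7 eV = 2.7 * 1.602e-19 = 4.3254e-19 J
lambda = h*c / E = 6.626e-34 * 3e8 / 4.3254e-19
lambda = 4.59564e-07 m = 459.6 nm

459.6


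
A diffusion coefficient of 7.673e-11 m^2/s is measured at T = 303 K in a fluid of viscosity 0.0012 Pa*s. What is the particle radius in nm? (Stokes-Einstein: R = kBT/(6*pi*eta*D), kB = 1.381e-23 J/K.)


Stokes-Einstein: R = kB*T / (6*pi*eta*D)
R = 1.381e-23 * 303 / (6 * pi * 0.0012 * 7.673e-11)
R = 2.41095e-09 m = 2.41 nm

2.41


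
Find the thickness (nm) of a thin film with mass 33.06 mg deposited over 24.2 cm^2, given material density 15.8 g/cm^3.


Convert: m = 33.06 mg = 3.3060e-05 kg, A = 24.2 cm^2 = 2.4200e-03 m^2, rho = 15.8 g/cm^3 = 15800 kg/m^3
t = m / (A * rho)
t = 3.3060e-05 / (2.4200e-03 * 15800)
t = 8.6463e-07 m = 864.6 nm

864.6


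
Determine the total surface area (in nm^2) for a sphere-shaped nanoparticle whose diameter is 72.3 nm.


Radius r = 72.3/2 = 36.15 nm
Surface area SA = 4 * pi * r^2
SA = 4 * pi * (36.15)^2
SA = 16422.02 nm^2

16422.02


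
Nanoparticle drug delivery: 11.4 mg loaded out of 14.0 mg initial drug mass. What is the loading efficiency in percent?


Drug loading efficiency = (drug loaded / drug initial) * 100
DLE = 11.4 / 14.0 * 100
DLE = 0.8143 * 100
DLE = 81.43%

81.43


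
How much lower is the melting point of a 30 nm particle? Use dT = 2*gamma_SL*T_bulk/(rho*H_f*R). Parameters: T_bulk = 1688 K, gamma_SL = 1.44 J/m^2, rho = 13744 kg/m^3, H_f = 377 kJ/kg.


Radius R = 30/2 = 15 nm = 1.5e-08 m
Convert H_f = 377 kJ/kg = 377000 J/kg
dT = 2 * gamma_SL * T_bulk / (rho * H_f * R)
dT = 2 * 1.44 * 1688 / (13744 * 377000 * 1.5e-08)
dT = 62.5 K

62.5


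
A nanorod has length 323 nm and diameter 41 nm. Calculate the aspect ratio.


Aspect ratio AR = length / diameter
AR = 323 / 41
AR = 7.88

7.88


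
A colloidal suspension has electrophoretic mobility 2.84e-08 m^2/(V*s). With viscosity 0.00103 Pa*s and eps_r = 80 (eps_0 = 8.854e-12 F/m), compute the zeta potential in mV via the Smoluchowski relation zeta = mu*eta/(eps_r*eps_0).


Smoluchowski equation: zeta = mu * eta / (eps_r * eps_0)
zeta = 2.84e-08 * 0.00103 / (80 * 8.854e-12)
zeta = 0.041298 V = 41.3 mV

41.3


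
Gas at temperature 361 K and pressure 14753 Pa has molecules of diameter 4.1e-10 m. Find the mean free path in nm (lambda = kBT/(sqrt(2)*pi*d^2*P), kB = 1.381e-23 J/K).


Mean free path: lambda = kB*T / (sqrt(2) * pi * d^2 * P)
lambda = 1.381e-23 * 361 / (sqrt(2) * pi * (4.1e-10)^2 * 14753)
lambda = 4.52468e-07 m
lambda = 452.47 nm

452.47


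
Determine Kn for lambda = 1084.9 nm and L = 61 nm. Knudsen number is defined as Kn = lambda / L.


Knudsen number Kn = lambda / L
Kn = 1084.9 / 61
Kn = 17.7852

17.7852


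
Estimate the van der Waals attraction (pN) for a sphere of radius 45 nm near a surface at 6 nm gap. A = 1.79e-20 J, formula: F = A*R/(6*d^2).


Convert to SI: R = 45 nm = 4.5e-08 m, d = 6 nm = 6e-09 m
F = A * R / (6 * d^2)
F = 1.79e-20 * 4.5e-08 / (6 * (6e-09)^2)
F = 3.72917e-12 N = 3.729 pN

3.729


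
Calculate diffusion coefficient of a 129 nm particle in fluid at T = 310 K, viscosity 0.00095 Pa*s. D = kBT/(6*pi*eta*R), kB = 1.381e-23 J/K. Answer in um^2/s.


Radius R = 129/2 = 64.5 nm = 6.45e-08 m
D = kB*T / (6*pi*eta*R)
D = 1.381e-23 * 310 / (6 * pi * 0.00095 * 6.45e-08)
D = 3.70656e-12 m^2/s = 3.707 um^2/s

3.707


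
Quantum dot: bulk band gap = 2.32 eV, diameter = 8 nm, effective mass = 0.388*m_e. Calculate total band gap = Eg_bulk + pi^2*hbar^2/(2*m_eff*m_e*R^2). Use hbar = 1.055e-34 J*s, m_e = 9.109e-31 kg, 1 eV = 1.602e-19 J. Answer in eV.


Radius R = 8/2 nm = 4e-09 m
Confinement energy dE = pi^2 * hbar^2 / (2 * m_eff * m_e * R^2)
dE = pi^2 * (1.055e-34)^2 / (2 * 0.388 * 9.109e-31 * (4e-09)^2) J, divided by 1.602e-19 J/eV
dE = 0.0606 eV
Total band gap = E_g(bulk) + dE = 2.32 + 0.0606 = 2.3806 eV

2.3806


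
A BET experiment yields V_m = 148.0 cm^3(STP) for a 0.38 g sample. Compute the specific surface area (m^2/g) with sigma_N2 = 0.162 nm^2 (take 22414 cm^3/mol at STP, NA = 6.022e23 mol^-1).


Number of moles in monolayer = V_m / 22414 = 148.0 / 22414 = 0.00660302
Number of molecules = moles * NA = 0.00660302 * 6.022e23
SA = molecules * sigma / mass
SA = (148.0 / 22414) * 6.022e23 * 0.162e-18 / 0.38
SA = 1695.2 m^2/g

1695.2


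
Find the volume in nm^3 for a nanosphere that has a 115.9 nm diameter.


Radius r = 115.9/2 = 57.95 nm
Volume V = (4/3) * pi * r^3
V = (4/3) * pi * (57.95)^3
V = 815171.39 nm^3

815171.39


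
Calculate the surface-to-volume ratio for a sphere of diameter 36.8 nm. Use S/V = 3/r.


Radius r = 36.8/2 = 18.4 nm
S/V = 3 / r = 3 / 18.4
S/V = 0.163 nm^-1

0.163


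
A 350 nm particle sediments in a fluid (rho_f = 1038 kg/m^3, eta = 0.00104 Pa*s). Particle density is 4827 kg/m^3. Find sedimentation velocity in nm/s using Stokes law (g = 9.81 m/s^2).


Radius R = 350/2 nm = 1.75e-07 m
Density difference = 4827 - 1038 = 3789 kg/m^3
v = 2 * R^2 * (rho_p - rho_f) * g / (9 * eta)
v = 2 * (1.75e-07)^2 * 3789 * 9.81 / (9 * 0.00104)
v = 2.43234e-07 m/s = 243.2338 nm/s

243.2338


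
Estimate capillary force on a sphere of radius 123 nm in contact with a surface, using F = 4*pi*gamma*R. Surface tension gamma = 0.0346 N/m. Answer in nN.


Convert radius: R = 123 nm = 1.23e-07 m
F = 4 * pi * gamma * R
F = 4 * pi * 0.0346 * 1.23e-07
F = 5.348e-08 N = 53.48 nN

53.48


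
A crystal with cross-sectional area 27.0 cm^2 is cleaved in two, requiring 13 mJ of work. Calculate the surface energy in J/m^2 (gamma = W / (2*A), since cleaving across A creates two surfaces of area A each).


Convert: A = 27.0 cm^2 = 0.0027 m^2, W = 13 mJ = 0.013 J
Cleaving exposes two faces of area A, so total new surface = 2*A and gamma = W / (2*A)
gamma = 0.013 / (2 * 0.0027)
gamma = 2.407 J/m^2

2.407


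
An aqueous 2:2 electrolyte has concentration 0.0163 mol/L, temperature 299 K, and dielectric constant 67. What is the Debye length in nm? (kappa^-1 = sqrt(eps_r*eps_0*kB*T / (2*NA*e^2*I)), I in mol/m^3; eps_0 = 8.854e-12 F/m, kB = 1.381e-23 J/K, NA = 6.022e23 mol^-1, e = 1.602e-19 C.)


Ionic strength I = 0.0163 * 2^2 * 1000 = 65.2 mol/m^3
kappa^-1 = sqrt(67 * 8.854e-12 * 1.381e-23 * 299 / (2 * 6.022e23 * (1.602e-19)^2 * 65.2))
kappa^-1 = 1.102 nm

1.102


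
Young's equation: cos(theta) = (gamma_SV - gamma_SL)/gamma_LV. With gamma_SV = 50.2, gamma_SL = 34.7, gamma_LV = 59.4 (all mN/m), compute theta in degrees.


cos(theta) = (gamma_SV - gamma_SL) / gamma_LV
cos(theta) = (50.2 - 34.7) / 59.4
cos(theta) = 0.260943
theta = arccos(0.260943) = 74.87 degrees

74.87


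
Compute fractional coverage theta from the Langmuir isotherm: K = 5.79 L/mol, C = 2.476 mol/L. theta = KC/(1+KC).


Langmuir isotherm: theta = K*C / (1 + K*C)
K*C = 5.79 * 2.476 = 14.33604
theta = 14.33604 / (1 + 14.33604) = 14.33604 / 15.33604
theta = 0.9348

0.9348


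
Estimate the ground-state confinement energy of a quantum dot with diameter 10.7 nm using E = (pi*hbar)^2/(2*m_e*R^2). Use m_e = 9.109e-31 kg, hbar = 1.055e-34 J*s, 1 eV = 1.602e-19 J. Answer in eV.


Radius R = 10.7/2 = 5.35 nm = 5.35e-09 m
E = (pi * 1.055e-34)^2 / (2 * 9.109e-31 * (5.35e-09)^2)
E(J) = 2.10667e-21
E = E(J) / 1.602e-19 = 0.0132 eV

0.0132


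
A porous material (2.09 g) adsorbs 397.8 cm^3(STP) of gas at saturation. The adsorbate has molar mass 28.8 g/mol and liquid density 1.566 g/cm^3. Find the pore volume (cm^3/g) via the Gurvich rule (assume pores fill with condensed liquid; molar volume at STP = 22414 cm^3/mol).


Moles adsorbed n = V_ads / 22414 = 397.8 / 22414 = 1.774784e-02 mol
Liquid volume V_liq = n * M / rho_liq = 1.774784e-02 * 28.8 / 1.566 = 0.32640 cm^3
Specific pore volume V_pore = V_liq / m_sample = 0.32640 / 2.09
V_pore = 0.1562 cm^3/g

0.1562


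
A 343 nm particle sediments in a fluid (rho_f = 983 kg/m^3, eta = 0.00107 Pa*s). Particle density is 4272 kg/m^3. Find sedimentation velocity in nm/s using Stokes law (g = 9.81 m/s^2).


Radius R = 343/2 nm = 1.715e-07 m
Density difference = 4272 - 983 = 3289 kg/m^3
v = 2 * R^2 * (rho_p - rho_f) * g / (9 * eta)
v = 2 * (1.715e-07)^2 * 3289 * 9.81 / (9 * 0.00107)
v = 1.9709e-07 m/s = 197.0901 nm/s

197.0901


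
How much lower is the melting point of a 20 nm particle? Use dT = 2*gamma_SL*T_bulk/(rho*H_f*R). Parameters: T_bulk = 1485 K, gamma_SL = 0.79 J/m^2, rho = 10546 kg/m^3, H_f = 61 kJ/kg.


Radius R = 20/2 = 10 nm = 1e-08 m
Convert H_f = 61 kJ/kg = 61000 J/kg
dT = 2 * gamma_SL * T_bulk / (rho * H_f * R)
dT = 2 * 0.79 * 1485 / (10546 * 61000 * 1e-08)
dT = 364.7 K

364.7


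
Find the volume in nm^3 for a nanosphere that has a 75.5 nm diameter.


Radius r = 75.5/2 = 37.75 nm
Volume V = (4/3) * pi * r^3
V = (4/3) * pi * (37.75)^3
V = 225340.62 nm^3

225340.62


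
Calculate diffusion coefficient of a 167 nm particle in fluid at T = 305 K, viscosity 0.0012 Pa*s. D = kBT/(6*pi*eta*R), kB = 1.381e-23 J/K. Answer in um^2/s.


Radius R = 167/2 = 83.5 nm = 8.35e-08 m
D = kB*T / (6*pi*eta*R)
D = 1.381e-23 * 305 / (6 * pi * 0.0012 * 8.35e-08)
D = 2.2301e-12 m^2/s = 2.23 um^2/s

2.23


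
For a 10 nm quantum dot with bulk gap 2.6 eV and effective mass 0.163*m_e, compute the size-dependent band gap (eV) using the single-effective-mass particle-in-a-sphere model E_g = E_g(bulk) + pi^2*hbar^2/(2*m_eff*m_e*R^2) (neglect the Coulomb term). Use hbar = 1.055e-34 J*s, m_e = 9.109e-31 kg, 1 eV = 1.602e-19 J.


Radius R = 10/2 nm = 5e-09 m
Confinement energy dE = pi^2 * hbar^2 / (2 * m_eff * m_e * R^2)
dE = pi^2 * (1.055e-34)^2 / (2 * 0.163 * 9.109e-31 * (5e-09)^2) J, divided by 1.602e-19 J/eV
dE = 0.0924 eV
Total band gap = E_g(bulk) + dE = 2.6 + 0.0924 = 2.6924 eV

2.6924


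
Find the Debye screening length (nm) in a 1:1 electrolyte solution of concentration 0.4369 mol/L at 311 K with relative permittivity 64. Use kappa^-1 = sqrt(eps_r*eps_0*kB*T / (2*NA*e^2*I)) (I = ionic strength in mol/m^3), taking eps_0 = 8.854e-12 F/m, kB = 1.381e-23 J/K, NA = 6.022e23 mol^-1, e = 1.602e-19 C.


Ionic strength I = 0.4369 * 1^2 * 1000 = 436.9 mol/m^3
kappa^-1 = sqrt(64 * 8.854e-12 * 1.381e-23 * 311 / (2 * 6.022e23 * (1.602e-19)^2 * 436.9))
kappa^-1 = 0.425 nm

0.425


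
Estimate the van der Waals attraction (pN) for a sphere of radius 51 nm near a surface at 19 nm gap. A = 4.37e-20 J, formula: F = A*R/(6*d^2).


Convert to SI: R = 51 nm = 5.1e-08 m, d = 19 nm = 1.9e-08 m
F = A * R / (6 * d^2)
F = 4.37e-20 * 5.1e-08 / (6 * (1.9e-08)^2)
F = 1.02895e-12 N = 1.029 pN

1.029


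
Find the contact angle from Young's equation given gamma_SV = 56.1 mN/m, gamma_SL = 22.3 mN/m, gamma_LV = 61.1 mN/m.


cos(theta) = (gamma_SV - gamma_SL) / gamma_LV
cos(theta) = (56.1 - 22.3) / 61.1
cos(theta) = 0.553191
theta = arccos(0.553191) = 56.41 degrees

56.41


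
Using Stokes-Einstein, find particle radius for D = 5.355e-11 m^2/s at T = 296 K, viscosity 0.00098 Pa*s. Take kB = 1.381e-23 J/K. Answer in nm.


Stokes-Einstein: R = kB*T / (6*pi*eta*D)
R = 1.381e-23 * 296 / (6 * pi * 0.00098 * 5.355e-11)
R = 4.13237e-09 m = 4.13 nm

4.13


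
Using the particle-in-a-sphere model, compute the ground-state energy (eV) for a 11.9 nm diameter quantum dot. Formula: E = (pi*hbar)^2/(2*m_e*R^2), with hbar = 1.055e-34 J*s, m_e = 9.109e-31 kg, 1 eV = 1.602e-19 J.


Radius R = 11.9/2 = 5.95 nm = 5.95e-09 m
E = (pi * 1.055e-34)^2 / (2 * 9.109e-31 * (5.95e-09)^2)
E(J) = 1.70322e-21
E = E(J) / 1.602e-19 = 0.0106 eV

0.0106


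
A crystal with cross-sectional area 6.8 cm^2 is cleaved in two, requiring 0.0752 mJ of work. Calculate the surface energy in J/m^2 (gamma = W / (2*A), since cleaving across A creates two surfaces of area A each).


Convert: A = 6.8 cm^2 = 0.00068 m^2, W = 0.0752 mJ = 7.52e-05 J
Cleaving exposes two faces of area A, so total new surface = 2*A and gamma = W / (2*A)
gamma = 7.52e-05 / (2 * 0.00068)
gamma = 0.055 J/m^2

0.055


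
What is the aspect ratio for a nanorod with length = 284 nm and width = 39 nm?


Aspect ratio AR = length / diameter
AR = 284 / 39
AR = 7.28

7.28


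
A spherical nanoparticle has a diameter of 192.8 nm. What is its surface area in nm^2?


Radius r = 192.8/2 = 96.4 nm
Surface area SA = 4 * pi * r^2
SA = 4 * pi * (96.4)^2
SA = 116778.78 nm^2

116778.78


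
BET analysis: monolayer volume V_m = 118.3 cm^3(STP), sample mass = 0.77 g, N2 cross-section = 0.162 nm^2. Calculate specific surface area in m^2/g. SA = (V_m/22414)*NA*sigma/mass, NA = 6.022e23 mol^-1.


Number of moles in monolayer = V_m / 22414 = 118.3 / 22414 = 0.00527795
Number of molecules = moles * NA = 0.00527795 * 6.022e23
SA = molecules * sigma / mass
SA = (118.3 / 22414) * 6.022e23 * 0.162e-18 / 0.77
SA = 668.7 m^2/g

668.7


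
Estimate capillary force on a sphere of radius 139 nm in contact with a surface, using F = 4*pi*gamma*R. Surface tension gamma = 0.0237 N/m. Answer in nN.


Convert radius: R = 139 nm = 1.39e-07 m
F = 4 * pi * gamma * R
F = 4 * pi * 0.0237 * 1.39e-07
F = 4.13974e-08 N = 41.3974 nN

41.3974


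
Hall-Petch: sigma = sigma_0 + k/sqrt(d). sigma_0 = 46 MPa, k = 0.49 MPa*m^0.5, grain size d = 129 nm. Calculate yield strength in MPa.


d = 129 nm = 1.29e-07 m
sqrt(d) = 0.0003591657
Hall-Petch contribution = k / sqrt(d) = 0.49 / 0.0003591657 = 1364.3 MPa
sigma = sigma_0 + k/sqrt(d) = 46 + 1364.3 = 1410.3 MPa

1410.3


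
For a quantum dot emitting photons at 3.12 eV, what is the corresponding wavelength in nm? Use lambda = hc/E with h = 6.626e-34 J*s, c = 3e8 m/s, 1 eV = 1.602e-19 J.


Convert energy: E = 3.12 eV = 3.12 * 1.602e-19 = 4.99824e-19 J
lambda = h*c / E = 6.626e-34 * 3e8 / 4.99824e-19
lambda = 3.977e-07 m = 397.7 nm

397.7


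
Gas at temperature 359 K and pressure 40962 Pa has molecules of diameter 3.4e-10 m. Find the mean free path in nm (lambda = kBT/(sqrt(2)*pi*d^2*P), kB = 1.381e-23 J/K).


Mean free path: lambda = kB*T / (sqrt(2) * pi * d^2 * P)
lambda = 1.381e-23 * 359 / (sqrt(2) * pi * (3.4e-10)^2 * 40962)
lambda = 2.35659e-07 m
lambda = 235.66 nm

235.66


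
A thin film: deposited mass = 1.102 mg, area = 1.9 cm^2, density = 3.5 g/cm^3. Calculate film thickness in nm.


Convert: m = 1.102 mg = 1.1020e-06 kg, A = 1.9 cm^2 = 1.9000e-04 m^2, rho = 3.5 g/cm^3 = 3500 kg/m^3
t = m / (A * rho)
t = 1.1020e-06 / (1.9000e-04 * 3500)
t = 1.6571e-06 m = 1657.1 nm

1657.1


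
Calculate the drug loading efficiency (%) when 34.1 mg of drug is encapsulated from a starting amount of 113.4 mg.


Drug loading efficiency = (drug loaded / drug initial) * 100
DLE = 34.1 / 113.4 * 100
DLE = 0.3007 * 100
DLE = 30.07%

30.07


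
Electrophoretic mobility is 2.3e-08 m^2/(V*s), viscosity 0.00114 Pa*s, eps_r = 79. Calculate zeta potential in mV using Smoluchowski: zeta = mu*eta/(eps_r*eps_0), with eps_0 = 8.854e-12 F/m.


Smoluchowski equation: zeta = mu * eta / (eps_r * eps_0)
zeta = 2.3e-08 * 0.00114 / (79 * 8.854e-12)
zeta = 0.037486 V = 37.49 mV

37.49


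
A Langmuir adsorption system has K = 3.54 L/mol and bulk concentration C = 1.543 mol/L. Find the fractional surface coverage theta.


Langmuir isotherm: theta = K*C / (1 + K*C)
K*C = 3.54 * 1.543 = 5.46222
theta = 5.46222 / (1 + 5.46222) = 5.46222 / 6.46222
theta = 0.8453

0.8453


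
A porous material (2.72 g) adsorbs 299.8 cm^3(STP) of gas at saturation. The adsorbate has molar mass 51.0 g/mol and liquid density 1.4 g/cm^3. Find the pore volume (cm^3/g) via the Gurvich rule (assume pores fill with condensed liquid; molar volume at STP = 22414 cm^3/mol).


Moles adsorbed n = V_ads / 22414 = 299.8 / 22414 = 1.337557e-02 mol
Liquid volume V_liq = n * M / rho_liq = 1.337557e-02 * 51.0 / 1.4 = 0.48725 cm^3
Specific pore volume V_pore = V_liq / m_sample = 0.48725 / 2.72
V_pore = 0.1791 cm^3/g

0.1791


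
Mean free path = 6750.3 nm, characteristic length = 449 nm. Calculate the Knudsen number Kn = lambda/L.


Knudsen number Kn = lambda / L
Kn = 6750.3 / 449
Kn = 15.0341

15.0341


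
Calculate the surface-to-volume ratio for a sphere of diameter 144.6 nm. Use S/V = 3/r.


Radius r = 144.6/2 = 72.3 nm
S/V = 3 / r = 3 / 72.3
S/V = 0.0415 nm^-1

0.0415


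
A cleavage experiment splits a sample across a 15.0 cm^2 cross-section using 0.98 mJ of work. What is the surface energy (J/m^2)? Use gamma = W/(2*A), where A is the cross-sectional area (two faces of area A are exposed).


Convert: A = 15.0 cm^2 = 0.0015 m^2, W = 0.98 mJ = 0.00098 J
Cleaving exposes two faces of area A, so total new surface = 2*A and gamma = W / (2*A)
gamma = 0.00098 / (2 * 0.0015)
gamma = 0.327 J/m^2

0.327


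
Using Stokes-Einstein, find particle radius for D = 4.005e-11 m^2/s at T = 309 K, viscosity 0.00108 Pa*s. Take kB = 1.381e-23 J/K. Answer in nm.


Stokes-Einstein: R = kB*T / (6*pi*eta*D)
R = 1.381e-23 * 309 / (6 * pi * 0.00108 * 4.005e-11)
R = 5.23389e-09 m = 5.23 nm

5.23


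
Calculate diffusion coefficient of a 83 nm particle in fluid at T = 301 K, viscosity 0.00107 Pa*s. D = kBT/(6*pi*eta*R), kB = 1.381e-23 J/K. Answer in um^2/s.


Radius R = 83/2 = 41.5 nm = 4.15e-08 m
D = kB*T / (6*pi*eta*R)
D = 1.381e-23 * 301 / (6 * pi * 0.00107 * 4.15e-08)
D = 4.96623e-12 m^2/s = 4.966 um^2/s

4.966


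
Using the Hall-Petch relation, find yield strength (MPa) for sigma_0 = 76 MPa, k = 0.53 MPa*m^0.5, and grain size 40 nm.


d = 40 nm = 4e-08 m
sqrt(d) = 0.0002
Hall-Petch contribution = k / sqrt(d) = 0.53 / 0.0002 = 2650.0 MPa
sigma = sigma_0 + k/sqrt(d) = 76 + 2650.0 = 2726.0 MPa

2726.0


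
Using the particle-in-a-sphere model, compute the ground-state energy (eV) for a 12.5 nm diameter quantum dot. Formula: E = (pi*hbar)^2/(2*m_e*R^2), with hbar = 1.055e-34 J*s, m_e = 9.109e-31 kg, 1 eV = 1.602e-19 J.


Radius R = 12.5/2 = 6.25 nm = 6.25e-09 m
E = (pi * 1.055e-34)^2 / (2 * 9.109e-31 * (6.25e-09)^2)
E(J) = 1.54363e-21
E = E(J) / 1.602e-19 = 0.0096 eV

0.0096


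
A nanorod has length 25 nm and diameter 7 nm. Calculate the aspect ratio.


Aspect ratio AR = length / diameter
AR = 25 / 7
AR = 3.57

3.57


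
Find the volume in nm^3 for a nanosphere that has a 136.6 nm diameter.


Radius r = 136.6/2 = 68.3 nm
Volume V = (4/3) * pi * r^3
V = (4/3) * pi * (68.3)^3
V = 1334598.77 nm^3

1334598.77


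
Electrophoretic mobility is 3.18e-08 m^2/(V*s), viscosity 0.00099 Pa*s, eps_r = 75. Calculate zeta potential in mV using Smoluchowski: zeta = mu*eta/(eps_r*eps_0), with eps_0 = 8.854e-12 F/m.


Smoluchowski equation: zeta = mu * eta / (eps_r * eps_0)
zeta = 3.18e-08 * 0.00099 / (75 * 8.854e-12)
zeta = 0.047409 V = 47.41 mV

47.41


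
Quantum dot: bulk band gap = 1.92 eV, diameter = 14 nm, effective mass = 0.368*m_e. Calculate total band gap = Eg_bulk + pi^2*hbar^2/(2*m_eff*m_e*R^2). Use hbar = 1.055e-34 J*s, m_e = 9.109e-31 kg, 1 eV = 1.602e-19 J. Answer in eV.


Radius R = 14/2 nm = 7e-09 m
Confinement energy dE = pi^2 * hbar^2 / (2 * m_eff * m_e * R^2)
dE = pi^2 * (1.055e-34)^2 / (2 * 0.368 * 9.109e-31 * (7e-09)^2) J, divided by 1.602e-19 J/eV
dE = 0.0209 eV
Total band gap = E_g(bulk) + dE = 1.92 + 0.0209 = 1.9409 eV

1.9409


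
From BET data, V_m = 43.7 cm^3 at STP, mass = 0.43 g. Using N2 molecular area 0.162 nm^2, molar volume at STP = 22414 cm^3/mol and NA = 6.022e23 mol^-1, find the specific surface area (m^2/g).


Number of moles in monolayer = V_m / 22414 = 43.7 / 22414 = 0.00194967
Number of molecules = moles * NA = 0.00194967 * 6.022e23
SA = molecules * sigma / mass
SA = (43.7 / 22414) * 6.022e23 * 0.162e-18 / 0.43
SA = 442.3 m^2/g

442.3


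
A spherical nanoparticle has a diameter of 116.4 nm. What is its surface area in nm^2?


Radius r = 116.4/2 = 58.2 nm
Surface area SA = 4 * pi * r^2
SA = 4 * pi * (58.2)^2
SA = 42565.31 nm^2

42565.31


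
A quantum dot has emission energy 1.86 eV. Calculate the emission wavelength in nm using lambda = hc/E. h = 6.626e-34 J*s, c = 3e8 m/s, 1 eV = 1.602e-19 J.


Convert energy: E = 1.86 eV = 1.86 * 1.602e-19 = 2.97972e-19 J
lambda = h*c / E = 6.626e-34 * 3e8 / 2.97972e-19
lambda = 6.6711e-07 m = 667.1 nm

667.1


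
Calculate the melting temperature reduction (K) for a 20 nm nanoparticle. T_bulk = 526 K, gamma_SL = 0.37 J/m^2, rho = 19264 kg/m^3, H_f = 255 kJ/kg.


Radius R = 20/2 = 10 nm = 1e-08 m
Convert H_f = 255 kJ/kg = 255000 J/kg
dT = 2 * gamma_SL * T_bulk / (rho * H_f * R)
dT = 2 * 0.37 * 526 / (19264 * 255000 * 1e-08)
dT = 7.9 K

7.9


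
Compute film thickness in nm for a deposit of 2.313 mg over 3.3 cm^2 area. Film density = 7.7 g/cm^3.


Convert: m = 2.313 mg = 2.3130e-06 kg, A = 3.3 cm^2 = 3.3000e-04 m^2, rho = 7.7 g/cm^3 = 7700 kg/m^3
t = m / (A * rho)
t = 2.3130e-06 / (3.3000e-04 * 7700)
t = 9.1027e-07 m = 910.3 nm

910.3


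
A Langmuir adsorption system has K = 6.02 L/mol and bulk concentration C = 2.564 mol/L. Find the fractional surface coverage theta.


Langmuir isotherm: theta = K*C / (1 + K*C)
K*C = 6.02 * 2.564 = 15.43528
theta = 15.43528 / (1 + 15.43528) = 15.43528 / 16.43528
theta = 0.9392

0.9392


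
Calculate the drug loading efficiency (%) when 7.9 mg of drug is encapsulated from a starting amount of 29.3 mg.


Drug loading efficiency = (drug loaded / drug initial) * 100
DLE = 7.9 / 29.3 * 100
DLE = 0.2696 * 100
DLE = 26.96%

26.96


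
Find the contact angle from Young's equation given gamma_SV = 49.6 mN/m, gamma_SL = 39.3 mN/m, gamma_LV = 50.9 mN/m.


cos(theta) = (gamma_SV - gamma_SL) / gamma_LV
cos(theta) = (49.6 - 39.3) / 50.9
cos(theta) = 0.202358
theta = arccos(0.202358) = 78.33 degrees

78.33


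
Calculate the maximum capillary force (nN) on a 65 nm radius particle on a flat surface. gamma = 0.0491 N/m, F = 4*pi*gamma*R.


Convert radius: R = 65 nm = 6.5e-08 m
F = 4 * pi * gamma * R
F = 4 * pi * 0.0491 * 6.5e-08
F = 4.01056e-08 N = 40.1056 nN

40.1056


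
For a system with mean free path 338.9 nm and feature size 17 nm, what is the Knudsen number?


Knudsen number Kn = lambda / L
Kn = 338.9 / 17
Kn = 19.9353

19.9353


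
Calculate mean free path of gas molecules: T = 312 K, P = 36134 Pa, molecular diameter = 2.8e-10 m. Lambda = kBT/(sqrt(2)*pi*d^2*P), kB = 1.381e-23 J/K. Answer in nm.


Mean free path: lambda = kB*T / (sqrt(2) * pi * d^2 * P)
lambda = 1.381e-23 * 312 / (sqrt(2) * pi * (2.8e-10)^2 * 36134)
lambda = 3.42335e-07 m
lambda = 342.33 nm

342.33


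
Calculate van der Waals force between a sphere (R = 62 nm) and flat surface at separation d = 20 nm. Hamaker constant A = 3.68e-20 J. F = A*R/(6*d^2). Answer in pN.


Convert to SI: R = 62 nm = 6.2e-08 m, d = 20 nm = 2e-08 m
F = A * R / (6 * d^2)
F = 3.68e-20 * 6.2e-08 / (6 * (2e-08)^2)
F = 9.50667e-13 N = 0.951 pN

0.951


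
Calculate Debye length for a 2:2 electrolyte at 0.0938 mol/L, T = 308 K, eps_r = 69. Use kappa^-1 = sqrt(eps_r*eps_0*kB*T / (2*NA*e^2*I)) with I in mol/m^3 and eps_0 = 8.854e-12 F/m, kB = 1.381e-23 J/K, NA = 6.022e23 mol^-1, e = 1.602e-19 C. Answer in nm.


Ionic strength I = 0.0938 * 2^2 * 1000 = 375.2 mol/m^3
kappa^-1 = sqrt(69 * 8.854e-12 * 1.381e-23 * 308 / (2 * 6.022e23 * (1.602e-19)^2 * 375.2))
kappa^-1 = 0.473 nm

0.473


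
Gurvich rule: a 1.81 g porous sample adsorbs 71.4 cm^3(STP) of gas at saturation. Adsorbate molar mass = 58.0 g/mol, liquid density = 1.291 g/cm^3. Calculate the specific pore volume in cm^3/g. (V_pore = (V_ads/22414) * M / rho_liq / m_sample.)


Moles adsorbed n = V_ads / 22414 = 71.4 / 22414 = 3.185509e-03 mol
Liquid volume V_liq = n * M / rho_liq = 3.185509e-03 * 58.0 / 1.291 = 0.14311 cm^3
Specific pore volume V_pore = V_liq / m_sample = 0.14311 / 1.81
V_pore = 0.0791 cm^3/g

0.0791


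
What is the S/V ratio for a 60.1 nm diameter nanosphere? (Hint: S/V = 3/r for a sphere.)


Radius r = 60.1/2 = 30.05 nm
S/V = 3 / r = 3 / 30.05
S/V = 0.0998 nm^-1

0.0998


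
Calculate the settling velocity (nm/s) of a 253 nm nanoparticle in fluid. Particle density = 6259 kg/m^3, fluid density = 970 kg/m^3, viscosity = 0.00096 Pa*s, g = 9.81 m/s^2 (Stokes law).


Radius R = 253/2 nm = 1.265e-07 m
Density difference = 6259 - 970 = 5289 kg/m^3
v = 2 * R^2 * (rho_p - rho_f) * g / (9 * eta)
v = 2 * (1.265e-07)^2 * 5289 * 9.81 / (9 * 0.00096)
v = 1.92194e-07 m/s = 192.194 nm/s

192.194


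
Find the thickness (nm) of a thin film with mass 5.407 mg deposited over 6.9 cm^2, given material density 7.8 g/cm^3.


Convert: m = 5.407 mg = 5.4070e-06 kg, A = 6.9 cm^2 = 6.9000e-04 m^2, rho = 7.8 g/cm^3 = 7800 kg/m^3
t = m / (A * rho)
t = 5.4070e-06 / (6.9000e-04 * 7800)
t = 1.0046e-06 m = 1004.6 nm

1004.6


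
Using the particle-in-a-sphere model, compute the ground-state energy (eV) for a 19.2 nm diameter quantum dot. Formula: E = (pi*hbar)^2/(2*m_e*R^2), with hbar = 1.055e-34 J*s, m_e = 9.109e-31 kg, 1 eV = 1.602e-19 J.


Radius R = 19.2/2 = 9.6 nm = 9.6e-09 m
E = (pi * 1.055e-34)^2 / (2 * 9.109e-31 * (9.6e-09)^2)
E(J) = 6.54277e-22
E = E(J) / 1.602e-19 = 0.0041 eV

0.0041


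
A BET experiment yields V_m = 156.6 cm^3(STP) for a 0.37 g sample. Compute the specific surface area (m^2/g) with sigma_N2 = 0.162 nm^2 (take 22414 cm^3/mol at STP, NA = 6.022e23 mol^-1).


Number of moles in monolayer = V_m / 22414 = 156.6 / 22414 = 0.0069867
Number of molecules = moles * NA = 0.0069867 * 6.022e23
SA = molecules * sigma / mass
SA = (156.6 / 22414) * 6.022e23 * 0.162e-18 / 0.37
SA = 1842.2 m^2/g

1842.2


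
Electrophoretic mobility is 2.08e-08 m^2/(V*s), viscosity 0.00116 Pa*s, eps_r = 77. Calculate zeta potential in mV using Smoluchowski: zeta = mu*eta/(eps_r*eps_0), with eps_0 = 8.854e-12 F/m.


Smoluchowski equation: zeta = mu * eta / (eps_r * eps_0)
zeta = 2.08e-08 * 0.00116 / (77 * 8.854e-12)
zeta = 0.035391 V = 35.39 mV

35.39


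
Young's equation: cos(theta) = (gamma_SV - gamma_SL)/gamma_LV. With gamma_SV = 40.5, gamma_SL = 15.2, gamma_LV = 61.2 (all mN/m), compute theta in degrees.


cos(theta) = (gamma_SV - gamma_SL) / gamma_LV
cos(theta) = (40.5 - 15.2) / 61.2
cos(theta) = 0.413399
theta = arccos(0.413399) = 65.58 degrees

65.58


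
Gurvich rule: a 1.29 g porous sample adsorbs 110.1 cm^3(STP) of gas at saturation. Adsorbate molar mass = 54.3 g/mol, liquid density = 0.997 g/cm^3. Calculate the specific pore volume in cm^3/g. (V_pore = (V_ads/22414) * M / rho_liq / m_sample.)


Moles adsorbed n = V_ads / 22414 = 110.1 / 22414 = 4.912109e-03 mol
Liquid volume V_liq = n * M / rho_liq = 4.912109e-03 * 54.3 / 0.997 = 0.26753 cm^3
Specific pore volume V_pore = V_liq / m_sample = 0.26753 / 1.29
V_pore = 0.2074 cm^3/g

0.2074


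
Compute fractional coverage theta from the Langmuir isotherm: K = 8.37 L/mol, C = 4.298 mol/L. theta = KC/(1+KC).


Langmuir isotherm: theta = K*C / (1 + K*C)
K*C = 8.37 * 4.298 = 35.97426
theta = 35.97426 / (1 + 35.97426) = 35.97426 / 36.97426
theta = 0.973

0.973


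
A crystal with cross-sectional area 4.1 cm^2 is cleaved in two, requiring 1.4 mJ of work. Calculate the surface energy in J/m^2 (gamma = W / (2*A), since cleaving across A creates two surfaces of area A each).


Convert: A = 4.1 cm^2 = 0.00041 m^2, W = 1.4 mJ = 0.0014 J
Cleaving exposes two faces of area A, so total new surface = 2*A and gamma = W / (2*A)
gamma = 0.0014 / (2 * 0.00041)
gamma = 1.707 J/m^2

1.707


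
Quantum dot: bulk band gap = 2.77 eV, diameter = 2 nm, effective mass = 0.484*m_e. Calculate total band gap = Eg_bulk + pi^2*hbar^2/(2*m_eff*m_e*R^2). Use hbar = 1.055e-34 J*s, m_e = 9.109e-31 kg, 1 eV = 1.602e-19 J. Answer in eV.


Radius R = 2/2 nm = 1e-09 m
Confinement energy dE = pi^2 * hbar^2 / (2 * m_eff * m_e * R^2)
dE = pi^2 * (1.055e-34)^2 / (2 * 0.484 * 9.109e-31 * (1e-09)^2) J, divided by 1.602e-19 J/eV
dE = 0.7777 eV
Total band gap = E_g(bulk) + dE = 2.77 + 0.7777 = 3.5477 eV

3.5477


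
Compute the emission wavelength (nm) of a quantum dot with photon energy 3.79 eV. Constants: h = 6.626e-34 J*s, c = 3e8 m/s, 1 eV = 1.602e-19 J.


Convert energy: E = 3.79 eV = 3.79 * 1.602e-19 = 6.07158e-19 J
lambda = h*c / E = 6.626e-34 * 3e8 / 6.07158e-19
lambda = 3.27394e-07 m = 327.4 nm

327.4


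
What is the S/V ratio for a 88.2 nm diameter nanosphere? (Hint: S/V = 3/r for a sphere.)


Radius r = 88.2/2 = 44.1 nm
S/V = 3 / r = 3 / 44.1
S/V = 0.068 nm^-1

0.068


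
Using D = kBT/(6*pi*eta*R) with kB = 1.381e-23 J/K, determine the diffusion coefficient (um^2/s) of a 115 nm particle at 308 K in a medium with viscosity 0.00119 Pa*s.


Radius R = 115/2 = 57.5 nm = 5.75e-08 m
D = kB*T / (6*pi*eta*R)
D = 1.381e-23 * 308 / (6 * pi * 0.00119 * 5.75e-08)
D = 3.29783e-12 m^2/s = 3.298 um^2/s

3.298


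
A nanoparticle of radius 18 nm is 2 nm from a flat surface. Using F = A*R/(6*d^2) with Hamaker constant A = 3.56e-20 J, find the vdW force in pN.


Convert to SI: R = 18 nm = 1.8e-08 m, d = 2 nm = 2e-09 m
F = A * R / (6 * d^2)
F = 3.56e-20 * 1.8e-08 / (6 * (2e-09)^2)
F = 2.67e-11 N = 26.7 pN

26.7


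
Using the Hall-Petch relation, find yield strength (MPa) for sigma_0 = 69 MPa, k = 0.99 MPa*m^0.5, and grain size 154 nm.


d = 154 nm = 1.54e-07 m
sqrt(d) = 0.0003924283
Hall-Petch contribution = k / sqrt(d) = 0.99 / 0.0003924283 = 2522.8 MPa
sigma = sigma_0 + k/sqrt(d) = 69 + 2522.8 = 2591.8 MPa

2591.8


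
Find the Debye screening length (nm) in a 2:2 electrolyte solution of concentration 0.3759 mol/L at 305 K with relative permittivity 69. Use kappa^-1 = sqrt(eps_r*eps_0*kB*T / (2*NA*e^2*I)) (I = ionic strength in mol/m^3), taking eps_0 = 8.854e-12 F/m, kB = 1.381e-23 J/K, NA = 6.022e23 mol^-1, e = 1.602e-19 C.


Ionic strength I = 0.3759 * 2^2 * 1000 = 1503.6 mol/m^3
kappa^-1 = sqrt(69 * 8.854e-12 * 1.381e-23 * 305 / (2 * 6.022e23 * (1.602e-19)^2 * 1503.6))
kappa^-1 = 0.235 nm

0.235


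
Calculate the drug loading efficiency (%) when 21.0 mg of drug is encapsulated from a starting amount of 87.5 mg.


Drug loading efficiency = (drug loaded / drug initial) * 100
DLE = 21.0 / 87.5 * 100
DLE = 0.24 * 100
DLE = 24.0%

24.0


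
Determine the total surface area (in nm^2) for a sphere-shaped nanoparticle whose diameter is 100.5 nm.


Radius r = 100.5/2 = 50.25 nm
Surface area SA = 4 * pi * r^2
SA = 4 * pi * (50.25)^2
SA = 31730.87 nm^2

31730.87


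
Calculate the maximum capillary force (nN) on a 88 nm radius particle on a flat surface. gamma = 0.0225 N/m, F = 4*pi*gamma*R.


Convert radius: R = 88 nm = 8.8e-08 m
F = 4 * pi * gamma * R
F = 4 * pi * 0.0225 * 8.8e-08
F = 2.48814e-08 N = 24.8814 nN

24.8814


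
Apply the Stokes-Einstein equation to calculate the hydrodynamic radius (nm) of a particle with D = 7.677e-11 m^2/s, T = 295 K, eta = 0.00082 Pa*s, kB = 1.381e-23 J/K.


Stokes-Einstein: R = kB*T / (6*pi*eta*D)
R = 1.381e-23 * 295 / (6 * pi * 0.00082 * 7.677e-11)
R = 3.43328e-09 m = 3.43 nm

3.43


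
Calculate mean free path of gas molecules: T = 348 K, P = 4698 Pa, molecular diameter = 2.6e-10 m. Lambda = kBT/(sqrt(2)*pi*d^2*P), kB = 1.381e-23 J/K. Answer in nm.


Mean free path: lambda = kB*T / (sqrt(2) * pi * d^2 * P)
lambda = 1.381e-23 * 348 / (sqrt(2) * pi * (2.6e-10)^2 * 4698)
lambda = 3.40603e-06 m
lambda = 3406.03 nm

3406.03


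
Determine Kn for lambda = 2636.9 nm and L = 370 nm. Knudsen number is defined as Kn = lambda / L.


Knudsen number Kn = lambda / L
Kn = 2636.9 / 370
Kn = 7.1268

7.1268
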